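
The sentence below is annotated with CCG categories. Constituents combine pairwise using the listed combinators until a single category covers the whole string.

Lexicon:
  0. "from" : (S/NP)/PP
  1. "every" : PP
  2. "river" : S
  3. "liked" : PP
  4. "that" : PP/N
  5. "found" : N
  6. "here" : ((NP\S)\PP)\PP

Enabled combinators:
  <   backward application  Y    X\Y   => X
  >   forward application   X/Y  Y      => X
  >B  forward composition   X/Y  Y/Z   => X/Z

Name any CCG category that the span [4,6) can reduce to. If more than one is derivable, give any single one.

[0,7] S   >
  [0,2] S/NP   >
    [0,1] "from" : (S/NP)/PP
    [1,2] "every" : PP
  [2,7] NP   <
    [2,3] "river" : S
    [3,7] NP\S   <
      [3,4] "liked" : PP
      [4,7] (NP\S)\PP   <
        [4,6] PP   >
          [4,5] "that" : PP/N
          [5,6] "found" : N
        [6,7] "here" : ((NP\S)\PP)\PP

PP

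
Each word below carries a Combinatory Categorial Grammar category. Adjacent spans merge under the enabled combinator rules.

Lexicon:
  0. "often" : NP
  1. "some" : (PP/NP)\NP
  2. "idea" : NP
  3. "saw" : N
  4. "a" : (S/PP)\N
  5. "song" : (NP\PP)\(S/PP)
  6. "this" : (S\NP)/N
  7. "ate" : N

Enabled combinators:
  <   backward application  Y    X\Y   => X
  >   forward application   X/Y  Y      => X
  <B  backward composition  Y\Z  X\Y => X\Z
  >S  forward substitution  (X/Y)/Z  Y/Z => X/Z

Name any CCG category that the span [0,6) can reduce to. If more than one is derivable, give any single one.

[0,8] S   <
  [0,6] NP   <
    [0,3] PP   >
      [0,2] PP/NP   <
        [0,1] "often" : NP
        [1,2] "some" : (PP/NP)\NP
      [2,3] "idea" : NP
    [3,6] NP\PP   <
      [3,5] S/PP   <
        [3,4] "saw" : N
        [4,5] "a" : (S/PP)\N
      [5,6] "song" : (NP\PP)\(S/PP)
  [6,8] S\NP   >
    [6,7] "this" : (S\NP)/N
    [7,8] "ate" : N

NP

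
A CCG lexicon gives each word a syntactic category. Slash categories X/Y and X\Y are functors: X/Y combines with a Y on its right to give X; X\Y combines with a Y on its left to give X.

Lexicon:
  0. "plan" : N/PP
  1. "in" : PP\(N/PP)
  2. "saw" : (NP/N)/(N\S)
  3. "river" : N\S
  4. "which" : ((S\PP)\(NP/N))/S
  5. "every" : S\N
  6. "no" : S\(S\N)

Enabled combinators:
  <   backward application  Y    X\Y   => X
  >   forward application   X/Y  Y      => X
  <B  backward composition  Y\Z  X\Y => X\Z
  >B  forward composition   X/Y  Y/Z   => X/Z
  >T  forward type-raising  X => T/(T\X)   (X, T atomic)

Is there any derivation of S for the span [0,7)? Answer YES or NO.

YES

[0,7] S   <
  [0,2] PP   <
    [0,1] "plan" : N/PP
    [1,2] "in" : PP\(N/PP)
  [2,7] S\PP   <
    [2,4] NP/N   >
      [2,3] "saw" : (NP/N)/(N\S)
      [3,4] "river" : N\S
    [4,7] (S\PP)\(NP/N)   >
      [4,5] "which" : ((S\PP)\(NP/N))/S
      [5,7] S   <
        [5,6] "every" : S\N
        [6,7] "no" : S\(S\N)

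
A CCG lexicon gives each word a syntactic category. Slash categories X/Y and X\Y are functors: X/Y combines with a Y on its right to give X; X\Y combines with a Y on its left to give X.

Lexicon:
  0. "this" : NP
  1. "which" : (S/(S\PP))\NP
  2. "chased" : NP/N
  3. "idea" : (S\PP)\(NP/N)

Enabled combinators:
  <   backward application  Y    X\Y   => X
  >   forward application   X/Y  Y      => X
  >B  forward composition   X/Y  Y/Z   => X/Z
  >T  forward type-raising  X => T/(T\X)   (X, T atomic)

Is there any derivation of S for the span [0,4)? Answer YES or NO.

[0,4] S   >
  [0,2] S/(S\PP)   <
    [0,1] "this" : NP
    [1,2] "which" : (S/(S\PP))\NP
  [2,4] S\PP   <
    [2,3] "chased" : NP/N
    [3,4] "idea" : (S\PP)\(NP/N)

YES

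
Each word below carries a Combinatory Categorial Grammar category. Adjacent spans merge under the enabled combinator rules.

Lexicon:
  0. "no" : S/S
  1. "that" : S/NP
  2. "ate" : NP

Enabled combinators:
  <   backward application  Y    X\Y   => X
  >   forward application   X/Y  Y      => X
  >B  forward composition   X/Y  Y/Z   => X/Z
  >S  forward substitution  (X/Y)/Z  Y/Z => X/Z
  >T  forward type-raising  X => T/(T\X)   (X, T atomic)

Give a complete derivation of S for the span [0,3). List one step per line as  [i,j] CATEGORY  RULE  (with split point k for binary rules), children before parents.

[0,3] S   >
  [0,2] S/NP   >B
    [0,1] "no" : S/S
    [1,2] "that" : S/NP
  [2,3] "ate" : NP

[0,1] S/S  lex  "no"
[1,2] S/NP  lex  "that"
[0,2] S/NP  >B  k=1
[2,3] NP  lex  "ate"
[0,3] S  >  k=2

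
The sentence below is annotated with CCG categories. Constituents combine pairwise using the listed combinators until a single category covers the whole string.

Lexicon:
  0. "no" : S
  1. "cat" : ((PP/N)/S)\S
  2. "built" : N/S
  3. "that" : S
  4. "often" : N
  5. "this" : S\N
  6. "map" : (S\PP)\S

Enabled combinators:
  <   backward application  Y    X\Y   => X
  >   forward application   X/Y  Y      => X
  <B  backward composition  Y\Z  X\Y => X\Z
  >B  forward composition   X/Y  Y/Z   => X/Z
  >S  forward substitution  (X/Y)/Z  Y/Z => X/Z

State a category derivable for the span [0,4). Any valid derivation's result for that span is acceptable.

PP

[0,7] S   <
  [0,4] PP   >
    [0,3] PP/S   >S
      [0,2] (PP/N)/S   <
        [0,1] "no" : S
        [1,2] "cat" : ((PP/N)/S)\S
      [2,3] "built" : N/S
    [3,4] "that" : S
  [4,7] S\PP   <
    [4,6] S   <
      [4,5] "often" : N
      [5,6] "this" : S\N
    [6,7] "map" : (S\PP)\S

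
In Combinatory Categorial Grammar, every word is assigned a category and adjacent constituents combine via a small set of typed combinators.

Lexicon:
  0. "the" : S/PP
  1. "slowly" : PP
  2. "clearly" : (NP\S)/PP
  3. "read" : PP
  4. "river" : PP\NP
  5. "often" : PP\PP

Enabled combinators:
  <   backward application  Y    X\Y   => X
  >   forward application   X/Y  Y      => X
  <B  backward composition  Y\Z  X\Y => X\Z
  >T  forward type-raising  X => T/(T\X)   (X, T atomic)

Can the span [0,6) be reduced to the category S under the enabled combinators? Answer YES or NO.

S/PP PP (NP\S)/PP PP PP\NP PP\PP
CKY chart[0,6] = {N/(N\PP), NP/(NP\PP), PP, PP/(PP\PP), S/(S\PP)}; S ∉ chart

NO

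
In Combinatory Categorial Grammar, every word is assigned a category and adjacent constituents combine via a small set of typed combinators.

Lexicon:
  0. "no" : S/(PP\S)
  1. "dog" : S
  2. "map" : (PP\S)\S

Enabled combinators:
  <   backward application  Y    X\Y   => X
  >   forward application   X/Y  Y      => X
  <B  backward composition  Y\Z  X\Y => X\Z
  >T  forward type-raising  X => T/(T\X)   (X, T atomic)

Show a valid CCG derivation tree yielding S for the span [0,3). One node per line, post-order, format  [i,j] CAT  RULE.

[0,3] S   >
  [0,1] "no" : S/(PP\S)
  [1,3] PP\S   <
    [1,2] "dog" : S
    [2,3] "map" : (PP\S)\S

[0,1] S/(PP\S)  lex  "no"
[1,2] S  lex  "dog"
[2,3] (PP\S)\S  lex  "map"
[1,3] PP\S  <  k=2
[0,3] S  >  k=1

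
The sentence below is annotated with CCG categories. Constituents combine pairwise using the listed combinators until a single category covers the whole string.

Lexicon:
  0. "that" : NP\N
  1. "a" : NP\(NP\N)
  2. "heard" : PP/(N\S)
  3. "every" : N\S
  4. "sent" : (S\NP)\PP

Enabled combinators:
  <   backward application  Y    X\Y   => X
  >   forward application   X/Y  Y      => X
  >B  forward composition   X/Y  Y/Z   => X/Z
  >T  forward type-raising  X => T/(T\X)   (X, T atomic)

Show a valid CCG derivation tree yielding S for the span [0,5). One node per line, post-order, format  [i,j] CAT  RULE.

[0,5] S   <
  [0,2] NP   <
    [0,1] "that" : NP\N
    [1,2] "a" : NP\(NP\N)
  [2,5] S\NP   <
    [2,4] PP   >
      [2,3] "heard" : PP/(N\S)
      [3,4] "every" : N\S
    [4,5] "sent" : (S\NP)\PP

[0,1] NP\N  lex  "that"
[1,2] NP\(NP\N)  lex  "a"
[0,2] NP  <  k=1
[2,3] PP/(N\S)  lex  "heard"
[3,4] N\S  lex  "every"
[2,4] PP  >  k=3
[4,5] (S\NP)\PP  lex  "sent"
[2,5] S\NP  <  k=4
[0,5] S  <  k=2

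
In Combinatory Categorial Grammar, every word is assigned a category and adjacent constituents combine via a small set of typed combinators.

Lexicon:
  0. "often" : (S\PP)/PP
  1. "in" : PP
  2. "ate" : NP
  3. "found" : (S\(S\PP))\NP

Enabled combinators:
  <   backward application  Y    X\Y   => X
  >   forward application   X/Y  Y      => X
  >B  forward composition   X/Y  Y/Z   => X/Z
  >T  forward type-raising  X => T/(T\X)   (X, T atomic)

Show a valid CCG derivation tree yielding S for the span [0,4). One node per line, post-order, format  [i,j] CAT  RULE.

[0,1] (S\PP)/PP  lex  "often"
[1,2] PP  lex  "in"
[0,2] S\PP  >  k=1
[2,3] NP  lex  "ate"
[3,4] (S\(S\PP))\NP  lex  "found"
[2,4] S\(S\PP)  <  k=3
[0,4] S  <  k=2

[0,4] S   <
  [0,2] S\PP   >
    [0,1] "often" : (S\PP)/PP
    [1,2] "in" : PP
  [2,4] S\(S\PP)   <
    [2,3] "ate" : NP
    [3,4] "found" : (S\(S\PP))\NP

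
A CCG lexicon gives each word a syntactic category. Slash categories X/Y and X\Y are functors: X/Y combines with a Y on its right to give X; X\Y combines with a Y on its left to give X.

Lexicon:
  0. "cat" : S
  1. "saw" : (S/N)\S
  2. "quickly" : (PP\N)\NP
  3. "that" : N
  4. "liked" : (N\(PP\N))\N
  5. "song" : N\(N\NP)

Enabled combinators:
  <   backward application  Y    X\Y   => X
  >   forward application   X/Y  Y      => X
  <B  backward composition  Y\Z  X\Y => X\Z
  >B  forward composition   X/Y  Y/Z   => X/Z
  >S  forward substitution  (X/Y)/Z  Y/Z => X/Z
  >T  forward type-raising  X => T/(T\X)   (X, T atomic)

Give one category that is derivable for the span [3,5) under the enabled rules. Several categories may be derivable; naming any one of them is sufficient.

N\(PP\N)

[0,6] S   >
  [0,2] S/N   <
    [0,1] "cat" : S
    [1,2] "saw" : (S/N)\S
  [2,6] N   <
    [2,5] N\NP   <B
      [2,3] "quickly" : (PP\N)\NP
      [3,5] N\(PP\N)   <
        [3,4] "that" : N
        [4,5] "liked" : (N\(PP\N))\N
    [5,6] "song" : N\(N\NP)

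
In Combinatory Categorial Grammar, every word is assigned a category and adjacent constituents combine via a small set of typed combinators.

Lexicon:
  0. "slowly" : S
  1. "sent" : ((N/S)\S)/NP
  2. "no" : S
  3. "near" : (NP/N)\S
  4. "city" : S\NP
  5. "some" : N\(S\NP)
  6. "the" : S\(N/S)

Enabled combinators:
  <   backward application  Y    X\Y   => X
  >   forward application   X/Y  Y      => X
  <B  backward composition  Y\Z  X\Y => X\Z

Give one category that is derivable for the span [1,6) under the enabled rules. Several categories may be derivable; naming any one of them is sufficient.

(N/S)\S

[0,7] S   <
  [0,6] N/S   <
    [0,1] "slowly" : S
    [1,6] (N/S)\S   >
      [1,2] "sent" : ((N/S)\S)/NP
      [2,6] NP   >
        [2,4] NP/N   <
          [2,3] "no" : S
          [3,4] "near" : (NP/N)\S
        [4,6] N   <
          [4,5] "city" : S\NP
          [5,6] "some" : N\(S\NP)
  [6,7] "the" : S\(N/S)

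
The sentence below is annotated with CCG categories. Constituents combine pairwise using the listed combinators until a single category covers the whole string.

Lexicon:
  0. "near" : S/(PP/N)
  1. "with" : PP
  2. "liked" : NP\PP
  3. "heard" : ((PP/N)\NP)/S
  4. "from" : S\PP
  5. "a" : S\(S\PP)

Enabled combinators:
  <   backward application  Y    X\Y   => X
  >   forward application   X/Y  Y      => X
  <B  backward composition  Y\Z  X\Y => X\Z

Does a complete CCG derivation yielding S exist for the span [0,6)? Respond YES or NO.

[0,6] S   >
  [0,1] "near" : S/(PP/N)
  [1,6] PP/N   <
    [1,3] NP   <
      [1,2] "with" : PP
      [2,3] "liked" : NP\PP
    [3,6] (PP/N)\NP   >
      [3,4] "heard" : ((PP/N)\NP)/S
      [4,6] S   <
        [4,5] "from" : S\PP
        [5,6] "a" : S\(S\PP)

YES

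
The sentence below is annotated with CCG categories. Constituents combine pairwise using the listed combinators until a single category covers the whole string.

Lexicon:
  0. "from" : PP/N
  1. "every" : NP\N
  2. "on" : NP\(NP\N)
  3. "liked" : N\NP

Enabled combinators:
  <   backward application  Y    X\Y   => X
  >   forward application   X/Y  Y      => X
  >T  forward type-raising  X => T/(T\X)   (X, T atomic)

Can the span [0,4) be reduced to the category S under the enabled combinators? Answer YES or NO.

NO

PP/N NP\N NP\(NP\N) N\NP
CKY chart[0,4] = {N/(N\PP), NP/(NP\PP), PP, PP/(PP\PP), S/(S\PP)}; S ∉ chart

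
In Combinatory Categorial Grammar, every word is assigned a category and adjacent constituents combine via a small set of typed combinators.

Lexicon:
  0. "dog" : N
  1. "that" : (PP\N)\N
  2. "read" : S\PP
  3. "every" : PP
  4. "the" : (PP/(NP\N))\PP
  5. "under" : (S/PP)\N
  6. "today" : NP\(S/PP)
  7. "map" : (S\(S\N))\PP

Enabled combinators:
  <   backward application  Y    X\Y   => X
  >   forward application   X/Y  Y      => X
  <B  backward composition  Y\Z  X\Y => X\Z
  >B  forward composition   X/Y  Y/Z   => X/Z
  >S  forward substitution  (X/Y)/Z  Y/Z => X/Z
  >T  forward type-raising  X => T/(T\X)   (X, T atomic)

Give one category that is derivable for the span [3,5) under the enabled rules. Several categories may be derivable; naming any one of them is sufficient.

[0,8] S   <
  [0,3] S\N   <B
    [0,2] PP\N   <
      [0,1] "dog" : N
      [1,2] "that" : (PP\N)\N
    [2,3] "read" : S\PP
  [3,8] S\(S\N)   <
    [3,7] PP   >
      [3,5] PP/(NP\N)   <
        [3,4] "every" : PP
        [4,5] "the" : (PP/(NP\N))\PP
      [5,7] NP\N   <B
        [5,6] "under" : (S/PP)\N
        [6,7] "today" : NP\(S/PP)
    [7,8] "map" : (S\(S\N))\PP

PP/(NP\N)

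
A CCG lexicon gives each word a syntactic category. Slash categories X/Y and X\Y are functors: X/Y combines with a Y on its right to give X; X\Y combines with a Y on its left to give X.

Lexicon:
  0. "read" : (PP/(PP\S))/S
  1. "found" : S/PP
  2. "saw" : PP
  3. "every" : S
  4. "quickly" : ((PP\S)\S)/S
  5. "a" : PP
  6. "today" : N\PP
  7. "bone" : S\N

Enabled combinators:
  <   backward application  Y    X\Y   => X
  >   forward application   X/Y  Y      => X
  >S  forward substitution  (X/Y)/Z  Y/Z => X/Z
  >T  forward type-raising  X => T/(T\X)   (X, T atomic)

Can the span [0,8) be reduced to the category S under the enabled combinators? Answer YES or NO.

(PP/(PP\S))/S S/PP PP S ((PP\S)\S)/S PP N\PP S\N
CKY chart[0,8] = {N/(N\PP), NP/(NP\PP), PP, PP/(PP\PP), S/(S\PP)}; S ∉ chart

NO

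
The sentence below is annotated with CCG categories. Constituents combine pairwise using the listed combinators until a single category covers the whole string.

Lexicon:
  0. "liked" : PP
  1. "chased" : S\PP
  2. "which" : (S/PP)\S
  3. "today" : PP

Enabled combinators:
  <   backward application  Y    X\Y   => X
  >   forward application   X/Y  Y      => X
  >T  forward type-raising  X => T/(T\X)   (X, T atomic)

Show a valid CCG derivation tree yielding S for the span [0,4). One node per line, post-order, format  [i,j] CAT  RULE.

[0,4] S   >
  [0,3] S/PP   <
    [0,2] S   >
      [0,1] S/(S\PP)   >T
        [0,1] "liked" : PP
      [1,2] "chased" : S\PP
    [2,3] "which" : (S/PP)\S
  [3,4] "today" : PP

[0,1] PP  lex  "liked"
[0,1] S/(S\PP)  >T
[1,2] S\PP  lex  "chased"
[0,2] S  >  k=1
[2,3] (S/PP)\S  lex  "which"
[0,3] S/PP  <  k=2
[3,4] PP  lex  "today"
[0,4] S  >  k=3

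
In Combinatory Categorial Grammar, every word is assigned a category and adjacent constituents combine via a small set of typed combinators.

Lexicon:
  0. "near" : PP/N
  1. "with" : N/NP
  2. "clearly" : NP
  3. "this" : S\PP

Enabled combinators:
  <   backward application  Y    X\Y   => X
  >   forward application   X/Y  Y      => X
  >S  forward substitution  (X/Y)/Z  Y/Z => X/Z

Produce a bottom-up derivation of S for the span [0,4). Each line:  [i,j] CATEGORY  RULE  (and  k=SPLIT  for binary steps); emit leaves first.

[0,1] PP/N  lex  "near"
[1,2] N/NP  lex  "with"
[2,3] NP  lex  "clearly"
[1,3] N  >  k=2
[0,3] PP  >  k=1
[3,4] S\PP  lex  "this"
[0,4] S  <  k=3

[0,4] S   <
  [0,3] PP   >
    [0,1] "near" : PP/N
    [1,3] N   >
      [1,2] "with" : N/NP
      [2,3] "clearly" : NP
  [3,4] "this" : S\PP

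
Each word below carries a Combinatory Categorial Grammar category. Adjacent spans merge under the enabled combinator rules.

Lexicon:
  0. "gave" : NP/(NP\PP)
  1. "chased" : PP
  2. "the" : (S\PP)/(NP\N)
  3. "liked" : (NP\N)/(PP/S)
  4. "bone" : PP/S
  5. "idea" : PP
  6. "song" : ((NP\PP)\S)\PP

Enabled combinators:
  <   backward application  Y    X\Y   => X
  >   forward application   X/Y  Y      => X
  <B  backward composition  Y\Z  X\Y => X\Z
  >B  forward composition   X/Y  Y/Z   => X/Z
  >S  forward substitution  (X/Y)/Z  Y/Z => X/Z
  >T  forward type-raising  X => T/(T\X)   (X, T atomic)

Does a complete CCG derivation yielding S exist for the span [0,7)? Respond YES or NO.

NO

NP/(NP\PP) PP (S\PP)/(NP\N) (NP\N)/(PP/S) PP/S PP ((NP\PP)\S)\PP
CKY chart[0,7] = {N/(N\NP), NP, NP/(NP\NP), PP/(PP\NP), S/(S\NP)}; S ∉ chart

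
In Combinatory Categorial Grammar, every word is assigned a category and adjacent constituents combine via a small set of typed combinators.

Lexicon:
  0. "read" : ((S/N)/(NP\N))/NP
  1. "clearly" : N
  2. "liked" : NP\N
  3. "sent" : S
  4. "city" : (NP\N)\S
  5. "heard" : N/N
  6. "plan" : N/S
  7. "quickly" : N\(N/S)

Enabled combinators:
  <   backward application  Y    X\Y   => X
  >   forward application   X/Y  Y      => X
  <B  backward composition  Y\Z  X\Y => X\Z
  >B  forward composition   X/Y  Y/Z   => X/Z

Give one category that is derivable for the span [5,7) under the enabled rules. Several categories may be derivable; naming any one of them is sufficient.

N/S

[0,8] S   >
  [0,5] S/N   >
    [0,3] (S/N)/(NP\N)   >
      [0,1] "read" : ((S/N)/(NP\N))/NP
      [1,3] NP   <
        [1,2] "clearly" : N
        [2,3] "liked" : NP\N
    [3,5] NP\N   <
      [3,4] "sent" : S
      [4,5] "city" : (NP\N)\S
  [5,8] N   <
    [5,7] N/S   >B
      [5,6] "heard" : N/N
      [6,7] "plan" : N/S
    [7,8] "quickly" : N\(N/S)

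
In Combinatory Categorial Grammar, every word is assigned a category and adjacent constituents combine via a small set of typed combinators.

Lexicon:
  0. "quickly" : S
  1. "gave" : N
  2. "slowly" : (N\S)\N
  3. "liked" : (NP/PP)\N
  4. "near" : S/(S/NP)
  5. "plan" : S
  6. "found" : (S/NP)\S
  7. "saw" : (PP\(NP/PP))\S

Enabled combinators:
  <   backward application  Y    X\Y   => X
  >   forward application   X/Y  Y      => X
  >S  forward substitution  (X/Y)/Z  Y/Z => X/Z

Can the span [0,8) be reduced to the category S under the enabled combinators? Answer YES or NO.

S N (N\S)\N (NP/PP)\N S/(S/NP) S (S/NP)\S (PP\(NP/PP))\S
CKY chart[0,8] = {PP}; S ∉ chart

NO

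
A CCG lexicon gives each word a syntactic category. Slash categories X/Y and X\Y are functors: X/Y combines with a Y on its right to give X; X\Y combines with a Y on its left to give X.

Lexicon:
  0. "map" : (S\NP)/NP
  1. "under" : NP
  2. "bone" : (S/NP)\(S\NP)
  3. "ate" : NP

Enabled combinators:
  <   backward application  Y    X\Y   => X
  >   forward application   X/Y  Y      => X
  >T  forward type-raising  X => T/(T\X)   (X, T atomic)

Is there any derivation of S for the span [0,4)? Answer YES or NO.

[0,4] S   >
  [0,3] S/NP   <
    [0,2] S\NP   >
      [0,1] "map" : (S\NP)/NP
      [1,2] "under" : NP
    [2,3] "bone" : (S/NP)\(S\NP)
  [3,4] "ate" : NP

YES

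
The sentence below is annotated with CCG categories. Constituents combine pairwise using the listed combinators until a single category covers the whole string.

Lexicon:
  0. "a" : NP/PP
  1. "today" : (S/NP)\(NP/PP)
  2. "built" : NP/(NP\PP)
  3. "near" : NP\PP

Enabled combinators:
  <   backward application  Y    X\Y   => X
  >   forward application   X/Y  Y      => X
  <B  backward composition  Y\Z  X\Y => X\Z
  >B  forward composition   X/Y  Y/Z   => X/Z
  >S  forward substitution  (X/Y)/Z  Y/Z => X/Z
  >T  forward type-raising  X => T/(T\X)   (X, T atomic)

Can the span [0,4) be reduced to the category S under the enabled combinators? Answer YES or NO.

YES

[0,4] S   >
  [0,2] S/NP   <
    [0,1] "a" : NP/PP
    [1,2] "today" : (S/NP)\(NP/PP)
  [2,4] NP   >
    [2,3] "built" : NP/(NP\PP)
    [3,4] "near" : NP\PP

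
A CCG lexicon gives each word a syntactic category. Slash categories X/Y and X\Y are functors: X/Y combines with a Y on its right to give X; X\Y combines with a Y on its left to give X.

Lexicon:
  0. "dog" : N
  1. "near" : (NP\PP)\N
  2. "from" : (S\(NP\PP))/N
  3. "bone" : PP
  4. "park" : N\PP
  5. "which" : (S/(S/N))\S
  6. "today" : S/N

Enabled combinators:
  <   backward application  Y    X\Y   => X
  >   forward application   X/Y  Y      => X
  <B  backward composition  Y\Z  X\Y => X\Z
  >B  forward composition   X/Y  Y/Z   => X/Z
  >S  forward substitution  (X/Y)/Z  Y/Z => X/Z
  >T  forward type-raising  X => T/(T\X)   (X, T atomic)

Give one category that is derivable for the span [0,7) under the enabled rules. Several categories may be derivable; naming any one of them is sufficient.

S

[0,7] S   >
  [0,6] S/(S/N)   <
    [0,5] S   <
      [0,2] NP\PP   <
        [0,1] "dog" : N
        [1,2] "near" : (NP\PP)\N
      [2,5] S\(NP\PP)   >
        [2,3] "from" : (S\(NP\PP))/N
        [3,5] N   >
          [3,4] N/(N\PP)   >T
            [3,4] "bone" : PP
          [4,5] "park" : N\PP
    [5,6] "which" : (S/(S/N))\S
  [6,7] "today" : S/N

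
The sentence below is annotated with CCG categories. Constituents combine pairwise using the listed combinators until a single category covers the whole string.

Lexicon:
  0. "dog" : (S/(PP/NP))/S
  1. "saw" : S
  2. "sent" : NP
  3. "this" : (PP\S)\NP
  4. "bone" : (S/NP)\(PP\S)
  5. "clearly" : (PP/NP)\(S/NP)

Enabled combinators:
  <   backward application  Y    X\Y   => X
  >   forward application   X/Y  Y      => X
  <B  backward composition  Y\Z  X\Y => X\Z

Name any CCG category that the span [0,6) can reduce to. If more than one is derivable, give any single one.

S

[0,6] S   >
  [0,2] S/(PP/NP)   >
    [0,1] "dog" : (S/(PP/NP))/S
    [1,2] "saw" : S
  [2,6] PP/NP   <
    [2,5] S/NP   <
      [2,4] PP\S   <
        [2,3] "sent" : NP
        [3,4] "this" : (PP\S)\NP
      [4,5] "bone" : (S/NP)\(PP\S)
    [5,6] "clearly" : (PP/NP)\(S/NP)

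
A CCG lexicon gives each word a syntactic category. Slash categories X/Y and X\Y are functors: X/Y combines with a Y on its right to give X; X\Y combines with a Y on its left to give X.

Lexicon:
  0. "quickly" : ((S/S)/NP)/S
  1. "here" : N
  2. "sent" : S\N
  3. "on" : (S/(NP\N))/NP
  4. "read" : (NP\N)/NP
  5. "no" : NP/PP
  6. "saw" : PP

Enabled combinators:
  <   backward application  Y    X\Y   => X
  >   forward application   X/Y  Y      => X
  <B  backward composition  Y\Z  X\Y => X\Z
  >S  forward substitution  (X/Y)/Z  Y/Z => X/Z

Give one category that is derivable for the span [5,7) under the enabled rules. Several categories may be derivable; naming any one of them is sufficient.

[0,7] S   >
  [0,5] S/NP   >S
    [0,3] (S/S)/NP   >
      [0,1] "quickly" : ((S/S)/NP)/S
      [1,3] S   <
        [1,2] "here" : N
        [2,3] "sent" : S\N
    [3,5] S/NP   >S
      [3,4] "on" : (S/(NP\N))/NP
      [4,5] "read" : (NP\N)/NP
  [5,7] NP   >
    [5,6] "no" : NP/PP
    [6,7] "saw" : PP

NP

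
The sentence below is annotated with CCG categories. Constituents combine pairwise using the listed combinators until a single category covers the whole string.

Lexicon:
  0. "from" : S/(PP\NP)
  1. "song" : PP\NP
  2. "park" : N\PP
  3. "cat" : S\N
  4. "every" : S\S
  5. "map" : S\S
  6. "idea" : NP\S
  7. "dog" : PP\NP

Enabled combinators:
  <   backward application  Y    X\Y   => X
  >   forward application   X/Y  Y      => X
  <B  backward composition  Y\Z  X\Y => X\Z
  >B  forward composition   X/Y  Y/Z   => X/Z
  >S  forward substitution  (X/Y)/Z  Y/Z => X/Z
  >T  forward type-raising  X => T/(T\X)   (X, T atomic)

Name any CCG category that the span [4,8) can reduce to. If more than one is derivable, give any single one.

PP\S

[0,8] S   >
  [0,1] "from" : S/(PP\NP)
  [1,8] PP\NP   <B
    [1,4] S\NP   <B
      [1,2] "song" : PP\NP
      [2,4] S\PP   <B
        [2,3] "park" : N\PP
        [3,4] "cat" : S\N
    [4,8] PP\S   <B
      [4,5] "every" : S\S
      [5,8] PP\S   <B
        [5,6] "map" : S\S
        [6,8] PP\S   <B
          [6,7] "idea" : NP\S
          [7,8] "dog" : PP\NP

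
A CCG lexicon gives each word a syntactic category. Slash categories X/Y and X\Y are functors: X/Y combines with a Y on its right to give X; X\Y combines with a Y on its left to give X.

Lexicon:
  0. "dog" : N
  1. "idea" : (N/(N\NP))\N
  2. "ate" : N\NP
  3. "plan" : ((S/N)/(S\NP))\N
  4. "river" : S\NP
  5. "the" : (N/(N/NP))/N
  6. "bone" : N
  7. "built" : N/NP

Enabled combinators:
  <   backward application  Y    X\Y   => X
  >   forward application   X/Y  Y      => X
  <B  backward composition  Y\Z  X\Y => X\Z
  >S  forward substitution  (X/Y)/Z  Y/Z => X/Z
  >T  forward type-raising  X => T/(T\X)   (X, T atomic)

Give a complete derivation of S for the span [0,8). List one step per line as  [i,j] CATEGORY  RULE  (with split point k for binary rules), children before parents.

[0,1] N  lex  "dog"
[1,2] (N/(N\NP))\N  lex  "idea"
[0,2] N/(N\NP)  <  k=1
[2,3] N\NP  lex  "ate"
[0,3] N  >  k=2
[3,4] ((S/N)/(S\NP))\N  lex  "plan"
[0,4] (S/N)/(S\NP)  <  k=3
[4,5] S\NP  lex  "river"
[0,5] S/N  >  k=4
[5,6] (N/(N/NP))/N  lex  "the"
[6,7] N  lex  "bone"
[5,7] N/(N/NP)  >  k=6
[7,8] N/NP  lex  "built"
[5,8] N  >  k=7
[0,8] S  >  k=5

[0,8] S   >
  [0,5] S/N   >
    [0,4] (S/N)/(S\NP)   <
      [0,3] N   >
        [0,2] N/(N\NP)   <
          [0,1] "dog" : N
          [1,2] "idea" : (N/(N\NP))\N
        [2,3] "ate" : N\NP
      [3,4] "plan" : ((S/N)/(S\NP))\N
    [4,5] "river" : S\NP
  [5,8] N   >
    [5,7] N/(N/NP)   >
      [5,6] "the" : (N/(N/NP))/N
      [6,7] "bone" : N
    [7,8] "built" : N/NP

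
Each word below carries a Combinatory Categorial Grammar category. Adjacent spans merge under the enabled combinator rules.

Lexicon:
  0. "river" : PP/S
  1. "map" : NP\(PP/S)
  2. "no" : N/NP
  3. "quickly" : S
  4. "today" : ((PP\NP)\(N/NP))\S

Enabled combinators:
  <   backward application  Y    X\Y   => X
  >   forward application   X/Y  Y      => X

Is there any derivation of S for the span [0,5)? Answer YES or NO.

PP/S NP\(PP/S) N/NP S ((PP\NP)\(N/NP))\S
CKY chart[0,5] = {PP}; S ∉ chart

NO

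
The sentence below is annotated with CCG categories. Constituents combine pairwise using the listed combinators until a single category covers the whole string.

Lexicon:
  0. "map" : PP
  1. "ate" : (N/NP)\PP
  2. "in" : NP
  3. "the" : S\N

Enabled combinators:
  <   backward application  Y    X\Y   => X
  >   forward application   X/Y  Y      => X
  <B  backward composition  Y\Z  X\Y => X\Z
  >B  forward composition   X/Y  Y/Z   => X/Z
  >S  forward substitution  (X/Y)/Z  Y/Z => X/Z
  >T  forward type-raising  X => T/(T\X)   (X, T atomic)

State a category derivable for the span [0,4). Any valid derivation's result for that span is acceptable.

[0,4] S   <
  [0,3] N   >
    [0,2] N/NP   <
      [0,1] "map" : PP
      [1,2] "ate" : (N/NP)\PP
    [2,3] "in" : NP
  [3,4] "the" : S\N

S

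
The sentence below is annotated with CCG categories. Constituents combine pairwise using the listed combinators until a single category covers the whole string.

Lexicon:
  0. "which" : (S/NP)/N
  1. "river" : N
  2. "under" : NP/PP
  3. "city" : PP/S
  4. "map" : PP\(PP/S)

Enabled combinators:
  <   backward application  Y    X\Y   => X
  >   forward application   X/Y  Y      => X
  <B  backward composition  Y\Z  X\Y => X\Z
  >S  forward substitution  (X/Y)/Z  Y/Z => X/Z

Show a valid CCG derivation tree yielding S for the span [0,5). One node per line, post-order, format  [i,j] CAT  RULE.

[0,5] S   >
  [0,2] S/NP   >
    [0,1] "which" : (S/NP)/N
    [1,2] "river" : N
  [2,5] NP   >
    [2,3] "under" : NP/PP
    [3,5] PP   <
      [3,4] "city" : PP/S
      [4,5] "map" : PP\(PP/S)

[0,1] (S/NP)/N  lex  "which"
[1,2] N  lex  "river"
[0,2] S/NP  >  k=1
[2,3] NP/PP  lex  "under"
[3,4] PP/S  lex  "city"
[4,5] PP\(PP/S)  lex  "map"
[3,5] PP  <  k=4
[2,5] NP  >  k=3
[0,5] S  >  k=2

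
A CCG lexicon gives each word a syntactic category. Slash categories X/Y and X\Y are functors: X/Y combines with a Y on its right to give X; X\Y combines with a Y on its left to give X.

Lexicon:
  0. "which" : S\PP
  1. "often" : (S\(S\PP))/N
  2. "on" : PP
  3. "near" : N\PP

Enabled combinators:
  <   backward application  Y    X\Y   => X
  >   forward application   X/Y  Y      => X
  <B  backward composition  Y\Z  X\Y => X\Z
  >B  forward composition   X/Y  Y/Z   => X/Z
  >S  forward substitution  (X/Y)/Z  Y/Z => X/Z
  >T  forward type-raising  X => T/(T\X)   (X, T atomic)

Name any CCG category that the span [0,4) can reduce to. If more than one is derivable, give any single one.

S

[0,4] S   <
  [0,1] "which" : S\PP
  [1,4] S\(S\PP)   >
    [1,2] "often" : (S\(S\PP))/N
    [2,4] N   <
      [2,3] "on" : PP
      [3,4] "near" : N\PP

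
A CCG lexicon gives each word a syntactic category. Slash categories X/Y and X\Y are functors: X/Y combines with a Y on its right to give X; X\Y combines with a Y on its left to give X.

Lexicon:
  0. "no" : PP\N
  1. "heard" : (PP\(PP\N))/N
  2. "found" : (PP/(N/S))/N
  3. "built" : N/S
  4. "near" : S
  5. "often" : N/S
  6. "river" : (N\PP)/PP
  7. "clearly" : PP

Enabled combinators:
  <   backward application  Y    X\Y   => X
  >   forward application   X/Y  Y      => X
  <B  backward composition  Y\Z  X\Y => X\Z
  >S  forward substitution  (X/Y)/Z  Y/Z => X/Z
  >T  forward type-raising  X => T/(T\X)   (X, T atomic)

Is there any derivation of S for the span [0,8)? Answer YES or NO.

PP\N (PP\(PP\N))/N (PP/(N/S))/N N/S S N/S (N\PP)/PP PP
CKY chart[0,8] = {N/(N\PP), NP/(NP\PP), PP, PP/(PP\PP), S/(S\PP)}; S ∉ chart

NO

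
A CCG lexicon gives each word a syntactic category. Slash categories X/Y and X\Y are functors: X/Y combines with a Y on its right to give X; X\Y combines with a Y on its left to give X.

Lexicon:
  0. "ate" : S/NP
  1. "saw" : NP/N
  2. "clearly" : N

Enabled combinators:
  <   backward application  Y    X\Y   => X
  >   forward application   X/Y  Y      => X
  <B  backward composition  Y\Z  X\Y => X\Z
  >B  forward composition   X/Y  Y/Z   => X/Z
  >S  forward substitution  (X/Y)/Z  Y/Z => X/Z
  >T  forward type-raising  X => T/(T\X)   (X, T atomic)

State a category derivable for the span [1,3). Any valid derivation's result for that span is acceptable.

[0,3] S   >
  [0,1] "ate" : S/NP
  [1,3] NP   >
    [1,2] "saw" : NP/N
    [2,3] "clearly" : N

NP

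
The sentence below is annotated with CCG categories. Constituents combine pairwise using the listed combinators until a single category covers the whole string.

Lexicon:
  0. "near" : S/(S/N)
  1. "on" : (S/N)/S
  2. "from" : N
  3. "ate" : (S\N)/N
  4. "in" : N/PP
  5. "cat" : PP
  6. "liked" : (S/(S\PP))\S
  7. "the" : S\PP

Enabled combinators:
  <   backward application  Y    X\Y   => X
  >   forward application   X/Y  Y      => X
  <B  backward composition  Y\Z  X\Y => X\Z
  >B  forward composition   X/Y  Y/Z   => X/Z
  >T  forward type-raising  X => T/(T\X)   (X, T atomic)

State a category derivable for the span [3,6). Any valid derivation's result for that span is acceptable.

S\N

[0,8] S   >
  [0,1] "near" : S/(S/N)
  [1,8] S/N   >
    [1,2] "on" : (S/N)/S
    [2,8] S   >
      [2,7] S/(S\PP)   <
        [2,6] S   >
          [2,3] S/(S\N)   >T
            [2,3] "from" : N
          [3,6] S\N   >
            [3,4] "ate" : (S\N)/N
            [4,6] N   >
              [4,5] "in" : N/PP
              [5,6] "cat" : PP
        [6,7] "liked" : (S/(S\PP))\S
      [7,8] "the" : S\PP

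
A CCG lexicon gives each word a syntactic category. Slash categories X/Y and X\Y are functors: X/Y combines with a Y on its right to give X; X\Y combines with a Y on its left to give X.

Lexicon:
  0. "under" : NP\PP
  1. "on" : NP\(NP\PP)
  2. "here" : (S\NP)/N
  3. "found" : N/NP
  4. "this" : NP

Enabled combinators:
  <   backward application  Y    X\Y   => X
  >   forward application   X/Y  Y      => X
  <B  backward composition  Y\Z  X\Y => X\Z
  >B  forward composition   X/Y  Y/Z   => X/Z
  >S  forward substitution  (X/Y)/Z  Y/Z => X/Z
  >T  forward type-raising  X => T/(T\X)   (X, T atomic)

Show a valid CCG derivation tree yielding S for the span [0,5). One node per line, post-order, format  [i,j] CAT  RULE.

[0,1] NP\PP  lex  "under"
[1,2] NP\(NP\PP)  lex  "on"
[0,2] NP  <  k=1
[2,3] (S\NP)/N  lex  "here"
[3,4] N/NP  lex  "found"
[4,5] NP  lex  "this"
[3,5] N  >  k=4
[2,5] S\NP  >  k=3
[0,5] S  <  k=2

[0,5] S   <
  [0,2] NP   <
    [0,1] "under" : NP\PP
    [1,2] "on" : NP\(NP\PP)
  [2,5] S\NP   >
    [2,3] "here" : (S\NP)/N
    [3,5] N   >
      [3,4] "found" : N/NP
      [4,5] "this" : NP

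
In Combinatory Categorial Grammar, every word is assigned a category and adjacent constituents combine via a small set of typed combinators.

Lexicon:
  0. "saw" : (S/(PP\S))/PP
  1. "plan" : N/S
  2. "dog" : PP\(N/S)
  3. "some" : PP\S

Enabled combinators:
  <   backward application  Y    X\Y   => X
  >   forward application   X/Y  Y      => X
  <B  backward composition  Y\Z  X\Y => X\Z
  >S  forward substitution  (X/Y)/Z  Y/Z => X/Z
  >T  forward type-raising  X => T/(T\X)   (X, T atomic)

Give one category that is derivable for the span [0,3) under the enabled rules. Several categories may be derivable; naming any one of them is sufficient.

S/(PP\S)

[0,4] S   >
  [0,3] S/(PP\S)   >
    [0,1] "saw" : (S/(PP\S))/PP
    [1,3] PP   <
      [1,2] "plan" : N/S
      [2,3] "dog" : PP\(N/S)
  [3,4] "some" : PP\S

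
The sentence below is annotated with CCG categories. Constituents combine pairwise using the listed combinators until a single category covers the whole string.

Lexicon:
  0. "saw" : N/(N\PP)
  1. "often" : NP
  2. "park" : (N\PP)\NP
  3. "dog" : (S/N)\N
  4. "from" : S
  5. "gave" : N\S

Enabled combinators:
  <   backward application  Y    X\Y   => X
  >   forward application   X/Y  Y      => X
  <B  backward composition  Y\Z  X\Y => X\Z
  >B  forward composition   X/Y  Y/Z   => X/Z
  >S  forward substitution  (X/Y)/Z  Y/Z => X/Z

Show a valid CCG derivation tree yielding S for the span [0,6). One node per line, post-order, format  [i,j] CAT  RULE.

[0,1] N/(N\PP)  lex  "saw"
[1,2] NP  lex  "often"
[2,3] (N\PP)\NP  lex  "park"
[1,3] N\PP  <  k=2
[0,3] N  >  k=1
[3,4] (S/N)\N  lex  "dog"
[0,4] S/N  <  k=3
[4,5] S  lex  "from"
[5,6] N\S  lex  "gave"
[4,6] N  <  k=5
[0,6] S  >  k=4

[0,6] S   >
  [0,4] S/N   <
    [0,3] N   >
      [0,1] "saw" : N/(N\PP)
      [1,3] N\PP   <
        [1,2] "often" : NP
        [2,3] "park" : (N\PP)\NP
    [3,4] "dog" : (S/N)\N
  [4,6] N   <
    [4,5] "from" : S
    [5,6] "gave" : N\S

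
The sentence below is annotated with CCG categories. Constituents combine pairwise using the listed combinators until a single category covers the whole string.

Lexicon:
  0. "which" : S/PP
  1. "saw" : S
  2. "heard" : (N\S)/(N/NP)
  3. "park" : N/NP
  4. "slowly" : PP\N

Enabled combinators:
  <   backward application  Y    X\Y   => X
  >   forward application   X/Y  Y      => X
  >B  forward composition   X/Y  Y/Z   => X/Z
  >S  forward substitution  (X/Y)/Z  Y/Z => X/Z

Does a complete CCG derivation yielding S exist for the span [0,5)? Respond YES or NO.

[0,5] S   >
  [0,1] "which" : S/PP
  [1,5] PP   <
    [1,4] N   <
      [1,2] "saw" : S
      [2,4] N\S   >
        [2,3] "heard" : (N\S)/(N/NP)
        [3,4] "park" : N/NP
    [4,5] "slowly" : PP\N

YES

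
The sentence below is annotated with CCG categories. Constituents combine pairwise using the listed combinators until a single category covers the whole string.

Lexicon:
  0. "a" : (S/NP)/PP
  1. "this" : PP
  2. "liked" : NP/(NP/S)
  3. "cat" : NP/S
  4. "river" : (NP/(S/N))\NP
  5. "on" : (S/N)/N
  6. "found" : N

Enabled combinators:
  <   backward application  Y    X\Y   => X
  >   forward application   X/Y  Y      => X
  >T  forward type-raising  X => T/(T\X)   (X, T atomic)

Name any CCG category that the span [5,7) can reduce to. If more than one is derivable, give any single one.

S/N

[0,7] S   >
  [0,2] S/NP   >
    [0,1] "a" : (S/NP)/PP
    [1,2] "this" : PP
  [2,7] NP   >
    [2,5] NP/(S/N)   <
      [2,4] NP   >
        [2,3] "liked" : NP/(NP/S)
        [3,4] "cat" : NP/S
      [4,5] "river" : (NP/(S/N))\NP
    [5,7] S/N   >
      [5,6] "on" : (S/N)/N
      [6,7] "found" : N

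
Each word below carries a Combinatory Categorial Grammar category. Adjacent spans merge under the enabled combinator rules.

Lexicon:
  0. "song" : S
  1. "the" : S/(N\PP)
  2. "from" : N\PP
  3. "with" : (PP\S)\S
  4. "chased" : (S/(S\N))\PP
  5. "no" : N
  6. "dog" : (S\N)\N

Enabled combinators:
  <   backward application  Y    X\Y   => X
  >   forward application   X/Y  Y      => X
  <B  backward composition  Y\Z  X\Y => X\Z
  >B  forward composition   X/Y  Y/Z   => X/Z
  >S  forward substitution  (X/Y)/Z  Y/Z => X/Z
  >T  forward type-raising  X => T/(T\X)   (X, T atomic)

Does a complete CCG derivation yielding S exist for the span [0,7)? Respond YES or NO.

[0,7] S   >
  [0,5] S/(S\N)   <
    [0,4] PP   <
      [0,1] "song" : S
      [1,4] PP\S   <
        [1,3] S   >
          [1,2] "the" : S/(N\PP)
          [2,3] "from" : N\PP
        [3,4] "with" : (PP\S)\S
    [4,5] "chased" : (S/(S\N))\PP
  [5,7] S\N   <
    [5,6] "no" : N
    [6,7] "dog" : (S\N)\N

YES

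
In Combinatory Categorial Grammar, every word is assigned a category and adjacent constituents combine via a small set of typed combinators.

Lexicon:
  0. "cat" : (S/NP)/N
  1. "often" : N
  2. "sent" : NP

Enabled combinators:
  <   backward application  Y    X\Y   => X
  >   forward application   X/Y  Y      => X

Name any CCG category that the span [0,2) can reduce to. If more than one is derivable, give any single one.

[0,3] S   >
  [0,2] S/NP   >
    [0,1] "cat" : (S/NP)/N
    [1,2] "often" : N
  [2,3] "sent" : NP

S/NP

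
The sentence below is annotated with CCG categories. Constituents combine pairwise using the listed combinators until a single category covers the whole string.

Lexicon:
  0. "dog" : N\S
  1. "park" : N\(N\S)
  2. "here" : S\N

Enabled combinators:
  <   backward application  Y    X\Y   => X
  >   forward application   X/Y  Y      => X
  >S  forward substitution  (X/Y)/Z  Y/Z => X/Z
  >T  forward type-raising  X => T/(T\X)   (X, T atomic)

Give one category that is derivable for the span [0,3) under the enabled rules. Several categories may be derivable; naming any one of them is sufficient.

[0,3] S   <
  [0,2] N   <
    [0,1] "dog" : N\S
    [1,2] "park" : N\(N\S)
  [2,3] "here" : S\N

S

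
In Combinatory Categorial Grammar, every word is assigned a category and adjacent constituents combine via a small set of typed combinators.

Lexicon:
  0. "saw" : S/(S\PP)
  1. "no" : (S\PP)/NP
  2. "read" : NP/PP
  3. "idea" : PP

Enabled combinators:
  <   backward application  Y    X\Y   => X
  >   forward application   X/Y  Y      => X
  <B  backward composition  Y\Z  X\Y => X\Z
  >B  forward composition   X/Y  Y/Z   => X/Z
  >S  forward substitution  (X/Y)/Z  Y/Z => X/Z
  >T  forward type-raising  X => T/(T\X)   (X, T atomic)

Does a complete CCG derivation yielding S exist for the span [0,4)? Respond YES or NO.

YES

[0,4] S   >
  [0,1] "saw" : S/(S\PP)
  [1,4] S\PP   >
    [1,2] "no" : (S\PP)/NP
    [2,4] NP   >
      [2,3] "read" : NP/PP
      [3,4] "idea" : PP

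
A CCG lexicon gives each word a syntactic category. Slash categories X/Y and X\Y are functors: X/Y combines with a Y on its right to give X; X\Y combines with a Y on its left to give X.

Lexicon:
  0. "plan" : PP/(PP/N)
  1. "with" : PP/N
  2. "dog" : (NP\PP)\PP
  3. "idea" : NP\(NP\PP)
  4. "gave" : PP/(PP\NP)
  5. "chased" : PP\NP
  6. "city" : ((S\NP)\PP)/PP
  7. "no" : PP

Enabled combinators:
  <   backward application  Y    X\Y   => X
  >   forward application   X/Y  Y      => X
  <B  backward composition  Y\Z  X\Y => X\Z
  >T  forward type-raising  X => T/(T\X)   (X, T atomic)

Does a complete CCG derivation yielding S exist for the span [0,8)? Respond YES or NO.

[0,8] S   <
  [0,4] NP   <
    [0,3] NP\PP   <
      [0,2] PP   >
        [0,1] "plan" : PP/(PP/N)
        [1,2] "with" : PP/N
      [2,3] "dog" : (NP\PP)\PP
    [3,4] "idea" : NP\(NP\PP)
  [4,8] S\NP   <
    [4,6] PP   >
      [4,5] "gave" : PP/(PP\NP)
      [5,6] "chased" : PP\NP
    [6,8] (S\NP)\PP   >
      [6,7] "city" : ((S\NP)\PP)/PP
      [7,8] "no" : PP

YES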